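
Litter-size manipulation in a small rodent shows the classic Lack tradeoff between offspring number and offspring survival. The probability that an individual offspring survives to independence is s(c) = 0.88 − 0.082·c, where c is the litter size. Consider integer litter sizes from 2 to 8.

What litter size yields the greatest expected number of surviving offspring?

5

Expected surviving offspring = c × s(c):
  c=2: 2 × 0.716 = 1.432
  c=3: 3 × 0.634 = 1.902
  c=4: 4 × 0.552 = 2.208
  c=5: 5 × 0.470 = 2.350
  c=6: 6 × 0.388 = 2.328
  c=7: 7 × 0.306 = 2.142
  c=8: 8 × 0.224 = 1.792
Maximum at c = 5 (2.350 surviving offspring).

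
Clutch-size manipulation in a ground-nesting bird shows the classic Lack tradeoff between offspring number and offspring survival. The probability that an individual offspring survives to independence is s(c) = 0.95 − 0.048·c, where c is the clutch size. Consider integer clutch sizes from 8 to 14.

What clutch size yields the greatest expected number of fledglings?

Expected fledglings = c × s(c):
  c=8: 8 × 0.566 = 4.528
  c=9: 9 × 0.518 = 4.662
  c=10: 10 × 0.470 = 4.700
  c=11: 11 × 0.422 = 4.642
  c=12: 12 × 0.374 = 4.488
  c=13: 13 × 0.326 = 4.238
  c=14: 14 × 0.278 = 3.892
Maximum at c = 10 (4.700 fledglings).

10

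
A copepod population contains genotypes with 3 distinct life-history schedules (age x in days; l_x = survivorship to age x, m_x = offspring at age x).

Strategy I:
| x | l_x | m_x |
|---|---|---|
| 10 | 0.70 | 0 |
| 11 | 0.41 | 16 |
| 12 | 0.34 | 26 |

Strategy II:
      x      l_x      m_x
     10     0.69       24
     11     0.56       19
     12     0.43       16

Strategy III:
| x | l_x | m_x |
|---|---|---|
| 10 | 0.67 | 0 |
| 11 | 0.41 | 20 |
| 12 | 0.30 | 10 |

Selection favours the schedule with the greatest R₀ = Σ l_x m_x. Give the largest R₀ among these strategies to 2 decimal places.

34.08

Strategy I: R₀ = 0.70×0 + 0.41×16 + 0.34×26 = 15.4000
Strategy II: R₀ = 0.69×24 + 0.56×19 + 0.43×16 = 34.0800
Strategy III: R₀ = 0.67×0 + 0.41×20 + 0.30×10 = 11.2000
Highest R₀: strategy II with 34.0800.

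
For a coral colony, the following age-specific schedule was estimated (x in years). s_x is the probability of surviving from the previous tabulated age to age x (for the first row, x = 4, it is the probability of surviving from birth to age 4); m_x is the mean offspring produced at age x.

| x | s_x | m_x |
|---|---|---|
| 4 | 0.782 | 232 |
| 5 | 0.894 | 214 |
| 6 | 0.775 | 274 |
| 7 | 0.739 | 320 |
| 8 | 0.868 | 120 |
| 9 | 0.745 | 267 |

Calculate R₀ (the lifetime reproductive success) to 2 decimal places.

Survivorship from birth: l_x = s_4·s_5·…·s_x.
  l_4 = 0.78200
  l_5 = 0.69911
  l_6 = 0.54181
  l_7 = 0.40040
  l_8 = 0.34754
  l_9 = 0.25892
R₀ = Σ l_x m_x:
  age 4: 0.78200 × 232 = 181.4240
  age 5: 0.69911 × 214 = 149.6095
  age 6: 0.54181 × 274 = 148.4559
  age 7: 0.40040 × 320 = 128.1280
  age 8: 0.34754 × 120 = 41.7048
  age 9: 0.25892 × 267 = 69.1316
R₀ = 181.4240 + 149.6095 + 148.4559 + 128.1280 + 41.7048 + 69.1316 = 718.4539

718.45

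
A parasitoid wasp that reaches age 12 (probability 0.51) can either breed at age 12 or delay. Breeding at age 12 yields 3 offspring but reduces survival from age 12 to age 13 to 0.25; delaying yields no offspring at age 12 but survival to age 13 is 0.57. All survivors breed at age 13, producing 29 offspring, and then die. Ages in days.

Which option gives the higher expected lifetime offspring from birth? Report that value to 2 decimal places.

8.43

breed at age 12: R₀ = 0.51 × (3 + 0.25 × 29) = 0.51 × 10.2500 = 5.2275
delay to age 13: R₀ = 0.51 × (0.57 × 29) = 0.51 × 16.5300 = 8.4303
Higher: delay to age 13 (8.4303).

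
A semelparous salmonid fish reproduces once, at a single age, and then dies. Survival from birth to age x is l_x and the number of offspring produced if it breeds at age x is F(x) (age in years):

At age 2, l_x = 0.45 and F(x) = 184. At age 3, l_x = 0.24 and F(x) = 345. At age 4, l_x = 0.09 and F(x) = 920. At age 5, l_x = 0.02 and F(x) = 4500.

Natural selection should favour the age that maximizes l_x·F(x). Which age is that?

Expected offspring if breeding at age x = l_x × F(x):
  age 2: 0.45 × 184 = 82.800
  age 3: 0.24 × 345 = 82.800
  age 4: 0.09 × 920 = 82.800
  age 5: 0.02 × 4500 = 90.000
Maximum at age 5 (90.000).

5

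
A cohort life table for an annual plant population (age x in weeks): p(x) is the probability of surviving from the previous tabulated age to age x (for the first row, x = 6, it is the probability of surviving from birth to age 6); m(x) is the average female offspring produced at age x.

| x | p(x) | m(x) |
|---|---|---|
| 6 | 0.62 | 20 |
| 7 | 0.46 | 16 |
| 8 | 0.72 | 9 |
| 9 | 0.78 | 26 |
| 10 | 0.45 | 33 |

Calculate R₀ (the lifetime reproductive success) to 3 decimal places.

Survivorship from birth: l_x = p_6·p_7·…·p_x.
  l_6 = 0.62000
  l_7 = 0.28520
  l_8 = 0.20534
  l_9 = 0.16017
  l_10 = 0.07208
R₀ = Σ l_x m(x):
  age 6: 0.62000 × 20 = 12.4000
  age 7: 0.28520 × 16 = 4.5632
  age 8: 0.20534 × 9 = 1.8481
  age 9: 0.16017 × 26 = 4.1644
  age 10: 0.07208 × 33 = 2.3786
R₀ = 12.4000 + 4.5632 + 1.8481 + 4.1644 + 2.3786 = 25.3543

25.354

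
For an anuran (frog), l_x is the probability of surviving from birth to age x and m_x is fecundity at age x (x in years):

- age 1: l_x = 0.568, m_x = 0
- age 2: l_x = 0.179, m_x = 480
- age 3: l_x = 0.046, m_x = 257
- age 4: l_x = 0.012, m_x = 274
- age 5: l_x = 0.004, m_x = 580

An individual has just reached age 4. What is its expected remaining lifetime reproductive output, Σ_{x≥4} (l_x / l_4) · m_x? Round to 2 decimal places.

l_4 = 0.012. Conditional survival from age 4 to x is l_x / l_4.
  x=4: (0.012/0.012) × 274 = 274.0000
  x=5: (0.004/0.012) × 580 = 193.3333
Sum = 274.0000 + 193.3333 = 467.3333

467.33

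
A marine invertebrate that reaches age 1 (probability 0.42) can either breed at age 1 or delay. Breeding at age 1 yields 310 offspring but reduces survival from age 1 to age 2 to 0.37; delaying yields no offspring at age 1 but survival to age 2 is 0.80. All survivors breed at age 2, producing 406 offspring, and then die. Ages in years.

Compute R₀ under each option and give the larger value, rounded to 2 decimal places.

193.29

breed at age 1: R₀ = 0.42 × (310 + 0.37 × 406) = 0.42 × 460.2200 = 193.2924
delay to age 2: R₀ = 0.42 × (0.80 × 406) = 0.42 × 324.8000 = 136.4160
Higher: breed at age 1 (193.2924).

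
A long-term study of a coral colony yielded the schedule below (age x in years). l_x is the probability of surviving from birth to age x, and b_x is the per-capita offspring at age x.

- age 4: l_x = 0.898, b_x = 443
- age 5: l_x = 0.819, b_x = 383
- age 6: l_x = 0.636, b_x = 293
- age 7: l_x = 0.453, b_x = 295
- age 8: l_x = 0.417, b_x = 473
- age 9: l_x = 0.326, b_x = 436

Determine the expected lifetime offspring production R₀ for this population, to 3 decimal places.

R₀ = Σ l_x b_x:
  age 4: 0.898 × 443 = 397.8140
  age 5: 0.819 × 383 = 313.6770
  age 6: 0.636 × 293 = 186.3480
  age 7: 0.453 × 295 = 133.6350
  age 8: 0.417 × 473 = 197.2410
  age 9: 0.326 × 436 = 142.1360
R₀ = 397.8140 + 313.6770 + 186.3480 + 133.6350 + 197.2410 + 142.1360 = 1370.8510

1370.851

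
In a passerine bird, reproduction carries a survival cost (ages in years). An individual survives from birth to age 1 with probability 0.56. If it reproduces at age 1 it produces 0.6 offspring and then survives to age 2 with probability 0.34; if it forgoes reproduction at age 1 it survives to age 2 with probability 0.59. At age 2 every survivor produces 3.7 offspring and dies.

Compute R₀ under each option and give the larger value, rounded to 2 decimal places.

breed at age 1: R₀ = 0.56 × (0.6 + 0.34 × 3.7) = 0.56 × 1.8580 = 1.0405
delay to age 2: R₀ = 0.56 × (0.59 × 3.7) = 0.56 × 2.1830 = 1.2225
Higher: delay to age 2 (1.2225).

1.22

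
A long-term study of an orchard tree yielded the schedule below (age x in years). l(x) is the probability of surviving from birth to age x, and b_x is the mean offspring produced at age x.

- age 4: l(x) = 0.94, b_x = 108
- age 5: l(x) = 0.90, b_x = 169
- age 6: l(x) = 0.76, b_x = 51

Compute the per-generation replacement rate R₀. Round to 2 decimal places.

292.38

R₀ = Σ l(x) b_x:
  age 4: 0.94 × 108 = 101.5200
  age 5: 0.90 × 169 = 152.1000
  age 6: 0.76 × 51 = 38.7600
R₀ = 101.5200 + 152.1000 + 38.7600 = 292.3800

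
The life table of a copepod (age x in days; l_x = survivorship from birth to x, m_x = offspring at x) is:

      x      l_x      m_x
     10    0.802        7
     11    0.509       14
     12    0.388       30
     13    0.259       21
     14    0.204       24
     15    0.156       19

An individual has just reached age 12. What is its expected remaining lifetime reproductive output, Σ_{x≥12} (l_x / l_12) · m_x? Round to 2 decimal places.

64.28

l_12 = 0.388. Conditional survival from age 12 to x is l_x / l_12.
  x=12: (0.388/0.388) × 30 = 30.0000
  x=13: (0.259/0.388) × 21 = 14.0180
  x=14: (0.204/0.388) × 24 = 12.6186
  x=15: (0.156/0.388) × 19 = 7.6392
Sum = 30.0000 + 14.0180 + 12.6186 + 7.6392 = 64.2758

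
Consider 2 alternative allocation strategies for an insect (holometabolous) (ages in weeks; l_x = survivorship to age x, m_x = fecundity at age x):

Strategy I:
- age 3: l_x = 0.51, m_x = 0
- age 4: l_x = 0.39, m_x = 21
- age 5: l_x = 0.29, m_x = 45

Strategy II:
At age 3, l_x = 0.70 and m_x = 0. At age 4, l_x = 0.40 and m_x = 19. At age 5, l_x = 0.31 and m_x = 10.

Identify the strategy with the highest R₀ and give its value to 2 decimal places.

21.24

Strategy I: R₀ = 0.51×0 + 0.39×21 + 0.29×45 = 21.2400
Strategy II: R₀ = 0.70×0 + 0.40×19 + 0.31×10 = 10.7000
Highest R₀: strategy I with 21.2400.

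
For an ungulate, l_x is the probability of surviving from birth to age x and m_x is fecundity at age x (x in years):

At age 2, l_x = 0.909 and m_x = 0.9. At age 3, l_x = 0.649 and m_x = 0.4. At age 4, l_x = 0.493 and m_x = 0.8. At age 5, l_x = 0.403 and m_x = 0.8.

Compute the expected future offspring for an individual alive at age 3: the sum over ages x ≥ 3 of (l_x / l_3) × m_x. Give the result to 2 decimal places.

1.50

l_3 = 0.649. Conditional survival from age 3 to x is l_x / l_3.
  x=3: (0.649/0.649) × 0.4 = 0.4000
  x=4: (0.493/0.649) × 0.8 = 0.6077
  x=5: (0.403/0.649) × 0.8 = 0.4968
Sum = 0.4000 + 0.6077 + 0.4968 = 1.5045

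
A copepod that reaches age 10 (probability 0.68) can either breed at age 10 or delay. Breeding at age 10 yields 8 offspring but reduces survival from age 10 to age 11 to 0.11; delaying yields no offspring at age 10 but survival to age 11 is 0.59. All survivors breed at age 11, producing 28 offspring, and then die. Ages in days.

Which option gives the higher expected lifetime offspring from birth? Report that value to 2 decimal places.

breed at age 10: R₀ = 0.68 × (8 + 0.11 × 28) = 0.68 × 11.0800 = 7.5344
delay to age 11: R₀ = 0.68 × (0.59 × 28) = 0.68 × 16.5200 = 11.2336
Higher: delay to age 11 (11.2336).

11.23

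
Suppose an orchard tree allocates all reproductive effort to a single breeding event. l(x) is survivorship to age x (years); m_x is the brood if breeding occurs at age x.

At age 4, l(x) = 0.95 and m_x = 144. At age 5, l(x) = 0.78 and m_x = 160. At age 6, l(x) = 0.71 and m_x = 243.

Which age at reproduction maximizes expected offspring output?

Expected offspring if breeding at age x = l(x) × m_x:
  age 4: 0.95 × 144 = 136.800
  age 5: 0.78 × 160 = 124.800
  age 6: 0.71 × 243 = 172.530
Maximum at age 6 (172.530).

6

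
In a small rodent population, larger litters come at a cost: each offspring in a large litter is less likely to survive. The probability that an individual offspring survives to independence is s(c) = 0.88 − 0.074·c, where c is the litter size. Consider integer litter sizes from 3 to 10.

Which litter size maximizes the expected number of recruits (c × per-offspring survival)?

6

Expected recruits = c × s(c):
  c=3: 3 × 0.658 = 1.974
  c=4: 4 × 0.584 = 2.336
  c=5: 5 × 0.510 = 2.550
  c=6: 6 × 0.436 = 2.616
  c=7: 7 × 0.362 = 2.534
  c=8: 8 × 0.288 = 2.304
  c=9: 9 × 0.214 = 1.926
  c=10: 10 × 0.140 = 1.400
Maximum at c = 6 (2.616 recruits).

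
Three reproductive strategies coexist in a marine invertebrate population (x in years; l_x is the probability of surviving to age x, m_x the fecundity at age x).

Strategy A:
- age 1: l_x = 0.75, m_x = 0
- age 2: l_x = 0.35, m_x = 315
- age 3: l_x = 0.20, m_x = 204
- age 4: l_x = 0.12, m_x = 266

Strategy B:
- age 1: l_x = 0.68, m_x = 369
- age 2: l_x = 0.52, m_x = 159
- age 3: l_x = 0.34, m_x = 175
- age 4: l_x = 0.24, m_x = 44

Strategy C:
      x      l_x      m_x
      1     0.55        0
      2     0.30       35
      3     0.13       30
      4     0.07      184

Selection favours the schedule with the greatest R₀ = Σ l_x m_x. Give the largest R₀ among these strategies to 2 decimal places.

403.66

Strategy A: R₀ = 0.75×0 + 0.35×315 + 0.20×204 + 0.12×266 = 182.9700
Strategy B: R₀ = 0.68×369 + 0.52×159 + 0.34×175 + 0.24×44 = 403.6600
Strategy C: R₀ = 0.55×0 + 0.30×35 + 0.13×30 + 0.07×184 = 27.2800
Highest R₀: strategy B with 403.6600.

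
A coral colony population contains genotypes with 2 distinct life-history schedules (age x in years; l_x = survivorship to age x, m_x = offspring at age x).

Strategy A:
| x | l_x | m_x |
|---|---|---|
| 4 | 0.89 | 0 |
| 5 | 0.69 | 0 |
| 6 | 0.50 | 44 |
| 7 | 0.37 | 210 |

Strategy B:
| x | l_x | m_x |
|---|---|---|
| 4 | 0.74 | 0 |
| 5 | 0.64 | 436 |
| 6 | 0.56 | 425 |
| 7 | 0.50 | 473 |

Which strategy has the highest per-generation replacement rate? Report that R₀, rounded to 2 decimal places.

753.54

Strategy A: R₀ = 0.89×0 + 0.69×0 + 0.50×44 + 0.37×210 = 99.7000
Strategy B: R₀ = 0.74×0 + 0.64×436 + 0.56×425 + 0.50×473 = 753.5400
Highest R₀: strategy B with 753.5400.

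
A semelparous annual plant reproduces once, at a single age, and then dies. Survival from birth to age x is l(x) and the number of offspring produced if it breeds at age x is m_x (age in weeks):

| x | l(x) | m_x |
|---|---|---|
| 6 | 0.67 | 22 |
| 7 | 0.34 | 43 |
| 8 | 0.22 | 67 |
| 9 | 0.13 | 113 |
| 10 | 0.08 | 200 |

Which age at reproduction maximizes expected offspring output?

10

Expected offspring if breeding at age x = l(x) × m_x:
  age 6: 0.67 × 22 = 14.740
  age 7: 0.34 × 43 = 14.620
  age 8: 0.22 × 67 = 14.740
  age 9: 0.13 × 113 = 14.690
  age 10: 0.08 × 200 = 16.000
Maximum at age 10 (16.000).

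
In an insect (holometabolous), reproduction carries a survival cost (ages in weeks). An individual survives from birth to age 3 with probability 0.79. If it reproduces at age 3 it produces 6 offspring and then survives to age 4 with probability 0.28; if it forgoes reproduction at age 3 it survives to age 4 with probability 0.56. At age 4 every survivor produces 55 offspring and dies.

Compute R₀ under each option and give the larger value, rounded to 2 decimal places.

24.33

breed at age 3: R₀ = 0.79 × (6 + 0.28 × 55) = 0.79 × 21.4000 = 16.9060
delay to age 4: R₀ = 0.79 × (0.56 × 55) = 0.79 × 30.8000 = 24.3320
Higher: delay to age 4 (24.3320).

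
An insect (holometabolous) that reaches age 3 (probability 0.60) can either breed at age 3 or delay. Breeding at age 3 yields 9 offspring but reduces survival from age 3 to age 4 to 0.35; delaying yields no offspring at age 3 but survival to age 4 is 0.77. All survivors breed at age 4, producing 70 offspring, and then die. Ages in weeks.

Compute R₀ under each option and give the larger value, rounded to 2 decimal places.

breed at age 3: R₀ = 0.60 × (9 + 0.35 × 70) = 0.60 × 33.5000 = 20.1000
delay to age 4: R₀ = 0.60 × (0.77 × 70) = 0.60 × 53.9000 = 32.3400
Higher: delay to age 4 (32.3400).

32.34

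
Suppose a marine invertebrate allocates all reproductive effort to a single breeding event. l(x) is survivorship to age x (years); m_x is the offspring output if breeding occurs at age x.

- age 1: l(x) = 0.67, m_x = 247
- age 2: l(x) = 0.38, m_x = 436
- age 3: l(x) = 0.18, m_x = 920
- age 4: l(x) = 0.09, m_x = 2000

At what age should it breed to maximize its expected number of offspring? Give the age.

4

Expected offspring if breeding at age x = l(x) × m_x:
  age 1: 0.67 × 247 = 165.490
  age 2: 0.38 × 436 = 165.680
  age 3: 0.18 × 920 = 165.600
  age 4: 0.09 × 2000 = 180.000
Maximum at age 4 (180.000).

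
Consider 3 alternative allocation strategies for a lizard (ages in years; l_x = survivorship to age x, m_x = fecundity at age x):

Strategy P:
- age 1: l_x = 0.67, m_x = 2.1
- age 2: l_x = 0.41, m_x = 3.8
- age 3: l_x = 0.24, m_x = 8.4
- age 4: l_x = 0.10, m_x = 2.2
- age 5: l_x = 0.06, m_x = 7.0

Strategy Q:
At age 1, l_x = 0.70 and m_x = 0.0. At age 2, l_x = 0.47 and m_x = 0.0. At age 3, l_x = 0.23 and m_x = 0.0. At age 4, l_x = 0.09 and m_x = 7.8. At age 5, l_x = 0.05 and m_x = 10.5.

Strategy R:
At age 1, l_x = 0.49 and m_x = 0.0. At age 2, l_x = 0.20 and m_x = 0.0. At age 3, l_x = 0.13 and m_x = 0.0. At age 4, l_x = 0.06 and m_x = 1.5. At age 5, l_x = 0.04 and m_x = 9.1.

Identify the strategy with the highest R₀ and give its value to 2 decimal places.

Strategy P: R₀ = 0.67×2.1 + 0.41×3.8 + 0.24×8.4 + 0.10×2.2 + 0.06×7.0 = 5.6210
Strategy Q: R₀ = 0.70×0.0 + 0.47×0.0 + 0.23×0.0 + 0.09×7.8 + 0.05×10.5 = 1.2270
Strategy R: R₀ = 0.49×0.0 + 0.20×0.0 + 0.13×0.0 + 0.06×1.5 + 0.04×9.1 = 0.4540
Highest R₀: strategy P with 5.6210.

5.62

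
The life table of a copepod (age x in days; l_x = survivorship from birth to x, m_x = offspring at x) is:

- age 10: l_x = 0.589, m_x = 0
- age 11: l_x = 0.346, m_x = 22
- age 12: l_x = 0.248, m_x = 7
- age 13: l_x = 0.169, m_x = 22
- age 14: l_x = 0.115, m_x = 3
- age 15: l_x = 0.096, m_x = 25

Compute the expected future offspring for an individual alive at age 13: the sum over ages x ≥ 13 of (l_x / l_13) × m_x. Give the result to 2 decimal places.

l_13 = 0.169. Conditional survival from age 13 to x is l_x / l_13.
  x=13: (0.169/0.169) × 22 = 22.0000
  x=14: (0.115/0.169) × 3 = 2.0414
  x=15: (0.096/0.169) × 25 = 14.2012
Sum = 22.0000 + 2.0414 + 14.2012 = 38.2426

38.24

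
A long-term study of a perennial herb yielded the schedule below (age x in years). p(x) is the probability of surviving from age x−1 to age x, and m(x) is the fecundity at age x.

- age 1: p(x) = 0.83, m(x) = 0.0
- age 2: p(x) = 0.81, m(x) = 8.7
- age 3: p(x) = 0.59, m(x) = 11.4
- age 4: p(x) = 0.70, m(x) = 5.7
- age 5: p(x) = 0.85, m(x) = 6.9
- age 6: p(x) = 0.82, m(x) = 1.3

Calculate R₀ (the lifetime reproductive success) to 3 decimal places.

Survivorship from birth: l_x = p_1·p_2·…·p_x.
  l_1 = 0.83000
  l_2 = 0.67230
  l_3 = 0.39666
  l_4 = 0.27766
  l_5 = 0.23601
  l_6 = 0.19353
R₀ = Σ l_x m(x):
  age 1: 0.83000 × 0.0 = 0.0000
  age 2: 0.67230 × 8.7 = 5.8490
  age 3: 0.39666 × 11.4 = 4.5219
  age 4: 0.27766 × 5.7 = 1.5827
  age 5: 0.23601 × 6.9 = 1.6285
  age 6: 0.19353 × 1.3 = 0.2516
R₀ = 0.0000 + 5.8490 + 4.5219 + 1.5827 + 1.6285 + 0.2516 = 13.8337

13.834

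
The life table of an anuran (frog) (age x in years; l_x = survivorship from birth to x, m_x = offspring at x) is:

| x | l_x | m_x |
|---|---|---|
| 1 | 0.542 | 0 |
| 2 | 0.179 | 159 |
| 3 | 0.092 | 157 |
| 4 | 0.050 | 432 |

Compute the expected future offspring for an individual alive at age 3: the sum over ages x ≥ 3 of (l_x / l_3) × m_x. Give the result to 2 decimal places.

l_3 = 0.092. Conditional survival from age 3 to x is l_x / l_3.
  x=3: (0.092/0.092) × 157 = 157.0000
  x=4: (0.050/0.092) × 432 = 234.7826
Sum = 157.0000 + 234.7826 = 391.7826

391.78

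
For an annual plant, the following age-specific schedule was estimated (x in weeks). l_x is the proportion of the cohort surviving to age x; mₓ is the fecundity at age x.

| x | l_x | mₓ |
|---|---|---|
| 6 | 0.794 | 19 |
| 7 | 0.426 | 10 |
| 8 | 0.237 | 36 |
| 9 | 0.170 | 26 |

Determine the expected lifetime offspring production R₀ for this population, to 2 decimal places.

R₀ = Σ l_x mₓ:
  age 6: 0.794 × 19 = 15.0860
  age 7: 0.426 × 10 = 4.2600
  age 8: 0.237 × 36 = 8.5320
  age 9: 0.170 × 26 = 4.4200
R₀ = 15.0860 + 4.2600 + 8.5320 + 4.4200 = 32.2980

32.30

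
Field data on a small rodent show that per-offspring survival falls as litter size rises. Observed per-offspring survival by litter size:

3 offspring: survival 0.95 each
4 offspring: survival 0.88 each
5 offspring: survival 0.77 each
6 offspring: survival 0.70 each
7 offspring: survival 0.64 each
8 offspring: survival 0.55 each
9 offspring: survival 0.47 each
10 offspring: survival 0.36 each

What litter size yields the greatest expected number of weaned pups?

7

Expected weaned pups = c × s(c):
  c=3: 3 × 0.95 = 2.850
  c=4: 4 × 0.88 = 3.520
  c=5: 5 × 0.77 = 3.850
  c=6: 6 × 0.70 = 4.200
  c=7: 7 × 0.64 = 4.480
  c=8: 8 × 0.55 = 4.400
  c=9: 9 × 0.47 = 4.230
  c=10: 10 × 0.36 = 3.600
Maximum at c = 7 (4.480 weaned pups).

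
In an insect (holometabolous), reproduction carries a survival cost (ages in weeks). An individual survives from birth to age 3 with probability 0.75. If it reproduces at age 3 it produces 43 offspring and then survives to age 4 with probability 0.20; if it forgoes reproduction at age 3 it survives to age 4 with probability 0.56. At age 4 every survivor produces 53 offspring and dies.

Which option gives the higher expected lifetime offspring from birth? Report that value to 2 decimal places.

40.20

breed at age 3: R₀ = 0.75 × (43 + 0.20 × 53) = 0.75 × 53.6000 = 40.2000
delay to age 4: R₀ = 0.75 × (0.56 × 53) = 0.75 × 29.6800 = 22.2600
Higher: breed at age 3 (40.2000).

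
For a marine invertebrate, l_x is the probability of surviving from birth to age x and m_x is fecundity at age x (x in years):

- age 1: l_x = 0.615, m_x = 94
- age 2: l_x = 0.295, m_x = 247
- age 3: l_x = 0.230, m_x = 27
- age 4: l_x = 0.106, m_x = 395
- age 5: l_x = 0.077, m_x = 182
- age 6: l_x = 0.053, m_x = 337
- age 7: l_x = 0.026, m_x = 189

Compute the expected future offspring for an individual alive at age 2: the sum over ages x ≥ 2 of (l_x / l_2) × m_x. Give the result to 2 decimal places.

534.69

l_2 = 0.295. Conditional survival from age 2 to x is l_x / l_2.
  x=2: (0.295/0.295) × 247 = 247.0000
  x=3: (0.230/0.295) × 27 = 21.0508
  x=4: (0.106/0.295) × 395 = 141.9322
  x=5: (0.077/0.295) × 182 = 47.5051
  x=6: (0.053/0.295) × 337 = 60.5458
  x=7: (0.026/0.295) × 189 = 16.6576
Sum = 247.0000 + 21.0508 + 141.9322 + 47.5051 + 60.5458 + 16.6576 = 534.6915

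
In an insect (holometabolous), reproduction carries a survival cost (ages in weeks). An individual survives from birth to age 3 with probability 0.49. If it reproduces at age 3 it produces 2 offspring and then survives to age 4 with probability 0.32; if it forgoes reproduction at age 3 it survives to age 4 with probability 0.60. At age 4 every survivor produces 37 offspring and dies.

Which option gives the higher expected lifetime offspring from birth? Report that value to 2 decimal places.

breed at age 3: R₀ = 0.49 × (2 + 0.32 × 37) = 0.49 × 13.8400 = 6.7816
delay to age 4: R₀ = 0.49 × (0.60 × 37) = 0.49 × 22.2000 = 10.8780
Higher: delay to age 4 (10.8780).

10.88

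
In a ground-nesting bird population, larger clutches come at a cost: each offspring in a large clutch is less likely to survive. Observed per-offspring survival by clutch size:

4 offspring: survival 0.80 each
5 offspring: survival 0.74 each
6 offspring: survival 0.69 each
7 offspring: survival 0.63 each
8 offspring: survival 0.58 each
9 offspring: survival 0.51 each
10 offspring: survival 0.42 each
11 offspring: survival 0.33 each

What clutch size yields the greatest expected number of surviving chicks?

8

Expected surviving chicks = c × s(c):
  c=4: 4 × 0.80 = 3.200
  c=5: 5 × 0.74 = 3.700
  c=6: 6 × 0.69 = 4.140
  c=7: 7 × 0.63 = 4.410
  c=8: 8 × 0.58 = 4.640
  c=9: 9 × 0.51 = 4.590
  c=10: 10 × 0.42 = 4.200
  c=11: 11 × 0.33 = 3.630
Maximum at c = 8 (4.640 surviving chicks).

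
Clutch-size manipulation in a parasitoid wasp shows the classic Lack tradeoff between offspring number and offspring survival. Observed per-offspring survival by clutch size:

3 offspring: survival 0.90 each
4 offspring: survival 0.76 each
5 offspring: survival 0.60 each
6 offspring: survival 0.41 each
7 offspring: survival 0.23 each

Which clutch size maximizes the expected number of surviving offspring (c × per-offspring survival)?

4

Expected surviving offspring = c × s(c):
  c=3: 3 × 0.90 = 2.700
  c=4: 4 × 0.76 = 3.040
  c=5: 5 × 0.60 = 3.000
  c=6: 6 × 0.41 = 2.460
  c=7: 7 × 0.23 = 1.610
Maximum at c = 4 (3.040 surviving offspring).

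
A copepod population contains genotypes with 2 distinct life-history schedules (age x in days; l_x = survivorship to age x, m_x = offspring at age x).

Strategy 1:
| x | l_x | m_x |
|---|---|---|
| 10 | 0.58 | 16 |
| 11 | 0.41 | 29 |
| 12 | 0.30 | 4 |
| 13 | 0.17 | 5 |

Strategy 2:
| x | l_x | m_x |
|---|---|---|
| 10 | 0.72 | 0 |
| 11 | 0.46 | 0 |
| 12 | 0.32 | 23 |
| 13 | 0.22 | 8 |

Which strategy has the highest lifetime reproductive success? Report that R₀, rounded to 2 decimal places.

23.22

Strategy 1: R₀ = 0.58×16 + 0.41×29 + 0.30×4 + 0.17×5 = 23.2200
Strategy 2: R₀ = 0.72×0 + 0.46×0 + 0.32×23 + 0.22×8 = 9.1200
Highest R₀: strategy 1 with 23.2200.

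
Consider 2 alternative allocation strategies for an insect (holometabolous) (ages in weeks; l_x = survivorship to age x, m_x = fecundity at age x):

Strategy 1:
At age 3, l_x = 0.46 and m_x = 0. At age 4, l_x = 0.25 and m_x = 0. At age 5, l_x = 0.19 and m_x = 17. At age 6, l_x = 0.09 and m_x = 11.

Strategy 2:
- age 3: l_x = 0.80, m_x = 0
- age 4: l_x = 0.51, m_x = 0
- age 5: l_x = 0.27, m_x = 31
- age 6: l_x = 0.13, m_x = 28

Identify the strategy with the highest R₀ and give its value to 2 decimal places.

12.01

Strategy 1: R₀ = 0.46×0 + 0.25×0 + 0.19×17 + 0.09×11 = 4.2200
Strategy 2: R₀ = 0.80×0 + 0.51×0 + 0.27×31 + 0.13×28 = 12.0100
Highest R₀: strategy 2 with 12.0100.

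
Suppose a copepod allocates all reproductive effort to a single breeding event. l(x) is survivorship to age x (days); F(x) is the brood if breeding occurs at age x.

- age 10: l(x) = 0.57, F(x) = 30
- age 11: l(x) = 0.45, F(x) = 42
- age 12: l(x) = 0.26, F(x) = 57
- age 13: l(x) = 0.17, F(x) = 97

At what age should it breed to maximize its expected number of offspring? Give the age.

11

Expected offspring if breeding at age x = l(x) × F(x):
  age 10: 0.57 × 30 = 17.100
  age 11: 0.45 × 42 = 18.900
  age 12: 0.26 × 57 = 14.820
  age 13: 0.17 × 97 = 16.490
Maximum at age 11 (18.900).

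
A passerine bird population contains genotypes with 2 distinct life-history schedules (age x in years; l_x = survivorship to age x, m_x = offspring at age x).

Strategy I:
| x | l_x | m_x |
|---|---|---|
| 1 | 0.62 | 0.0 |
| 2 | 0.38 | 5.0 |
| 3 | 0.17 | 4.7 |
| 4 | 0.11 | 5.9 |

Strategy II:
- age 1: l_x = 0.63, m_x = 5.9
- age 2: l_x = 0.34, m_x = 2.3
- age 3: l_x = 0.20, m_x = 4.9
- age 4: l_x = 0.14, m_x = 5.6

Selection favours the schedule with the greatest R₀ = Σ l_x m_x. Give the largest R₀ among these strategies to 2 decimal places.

6.26

Strategy I: R₀ = 0.62×0.0 + 0.38×5.0 + 0.17×4.7 + 0.11×5.9 = 3.3480
Strategy II: R₀ = 0.63×5.9 + 0.34×2.3 + 0.20×4.9 + 0.14×5.6 = 6.2630
Highest R₀: strategy II with 6.2630.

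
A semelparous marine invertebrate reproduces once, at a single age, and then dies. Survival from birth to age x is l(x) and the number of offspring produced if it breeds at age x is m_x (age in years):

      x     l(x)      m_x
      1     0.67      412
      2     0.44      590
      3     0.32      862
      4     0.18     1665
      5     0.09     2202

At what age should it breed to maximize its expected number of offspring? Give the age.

4

Expected offspring if breeding at age x = l(x) × m_x:
  age 1: 0.67 × 412 = 276.040
  age 2: 0.44 × 590 = 259.600
  age 3: 0.32 × 862 = 275.840
  age 4: 0.18 × 1665 = 299.700
  age 5: 0.09 × 2202 = 198.180
Maximum at age 4 (299.700).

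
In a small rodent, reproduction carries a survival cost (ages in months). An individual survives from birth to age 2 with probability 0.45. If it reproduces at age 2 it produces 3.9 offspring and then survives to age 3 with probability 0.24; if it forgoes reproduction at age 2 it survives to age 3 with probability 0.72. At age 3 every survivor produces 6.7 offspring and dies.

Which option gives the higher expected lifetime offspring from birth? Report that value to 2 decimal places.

2.48

breed at age 2: R₀ = 0.45 × (3.9 + 0.24 × 6.7) = 0.45 × 5.5080 = 2.4786
delay to age 3: R₀ = 0.45 × (0.72 × 6.7) = 0.45 × 4.8240 = 2.1708
Higher: breed at age 2 (2.4786).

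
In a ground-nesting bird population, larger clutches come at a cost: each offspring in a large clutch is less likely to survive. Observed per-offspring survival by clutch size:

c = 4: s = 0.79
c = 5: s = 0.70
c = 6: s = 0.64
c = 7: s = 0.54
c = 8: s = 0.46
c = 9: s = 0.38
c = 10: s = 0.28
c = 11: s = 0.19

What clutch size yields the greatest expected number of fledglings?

Expected fledglings = c × s(c):
  c=4: 4 × 0.79 = 3.160
  c=5: 5 × 0.70 = 3.500
  c=6: 6 × 0.64 = 3.840
  c=7: 7 × 0.54 = 3.780
  c=8: 8 × 0.46 = 3.680
  c=9: 9 × 0.38 = 3.420
  c=10: 10 × 0.28 = 2.800
  c=11: 11 × 0.19 = 2.090
Maximum at c = 6 (3.840 fledglings).

6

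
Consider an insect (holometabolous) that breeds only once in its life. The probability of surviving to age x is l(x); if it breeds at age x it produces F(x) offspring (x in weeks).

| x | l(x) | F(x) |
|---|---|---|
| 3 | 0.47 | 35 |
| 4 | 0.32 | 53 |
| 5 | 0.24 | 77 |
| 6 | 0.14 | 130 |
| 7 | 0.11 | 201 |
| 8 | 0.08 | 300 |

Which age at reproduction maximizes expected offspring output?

8

Expected offspring if breeding at age x = l(x) × F(x):
  age 3: 0.47 × 35 = 16.450
  age 4: 0.32 × 53 = 16.960
  age 5: 0.24 × 77 = 18.480
  age 6: 0.14 × 130 = 18.200
  age 7: 0.11 × 201 = 22.110
  age 8: 0.08 × 300 = 24.000
Maximum at age 8 (24.000).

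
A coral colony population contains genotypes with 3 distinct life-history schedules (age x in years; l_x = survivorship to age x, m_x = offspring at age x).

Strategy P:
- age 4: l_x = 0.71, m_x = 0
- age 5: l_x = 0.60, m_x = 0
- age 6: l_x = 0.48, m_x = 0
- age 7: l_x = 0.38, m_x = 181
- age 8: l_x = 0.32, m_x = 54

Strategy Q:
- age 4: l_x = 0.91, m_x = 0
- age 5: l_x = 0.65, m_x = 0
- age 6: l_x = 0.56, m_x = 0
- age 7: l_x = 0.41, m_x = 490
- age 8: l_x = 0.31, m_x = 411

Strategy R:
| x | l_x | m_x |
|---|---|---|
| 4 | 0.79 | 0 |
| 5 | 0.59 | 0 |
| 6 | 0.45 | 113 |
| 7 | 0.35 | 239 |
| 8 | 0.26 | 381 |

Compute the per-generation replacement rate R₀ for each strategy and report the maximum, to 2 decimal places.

328.31

Strategy P: R₀ = 0.71×0 + 0.60×0 + 0.48×0 + 0.38×181 + 0.32×54 = 86.0600
Strategy Q: R₀ = 0.91×0 + 0.65×0 + 0.56×0 + 0.41×490 + 0.31×411 = 328.3100
Strategy R: R₀ = 0.79×0 + 0.59×0 + 0.45×113 + 0.35×239 + 0.26×381 = 233.5600
Highest R₀: strategy Q with 328.3100.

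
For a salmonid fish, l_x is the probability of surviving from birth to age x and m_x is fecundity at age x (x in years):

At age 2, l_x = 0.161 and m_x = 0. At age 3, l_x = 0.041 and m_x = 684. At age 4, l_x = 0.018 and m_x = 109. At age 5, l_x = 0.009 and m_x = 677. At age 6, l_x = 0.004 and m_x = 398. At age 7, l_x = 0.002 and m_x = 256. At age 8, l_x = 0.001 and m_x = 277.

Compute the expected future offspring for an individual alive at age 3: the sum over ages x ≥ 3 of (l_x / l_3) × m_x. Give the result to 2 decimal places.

938.54

l_3 = 0.041. Conditional survival from age 3 to x is l_x / l_3.
  x=3: (0.041/0.041) × 684 = 684.0000
  x=4: (0.018/0.041) × 109 = 47.8537
  x=5: (0.009/0.041) × 677 = 148.6098
  x=6: (0.004/0.041) × 398 = 38.8293
  x=7: (0.002/0.041) × 256 = 12.4878
  x=8: (0.001/0.041) × 277 = 6.7561
Sum = 684.0000 + 47.8537 + 148.6098 + 38.8293 + 12.4878 + 6.7561 = 938.5366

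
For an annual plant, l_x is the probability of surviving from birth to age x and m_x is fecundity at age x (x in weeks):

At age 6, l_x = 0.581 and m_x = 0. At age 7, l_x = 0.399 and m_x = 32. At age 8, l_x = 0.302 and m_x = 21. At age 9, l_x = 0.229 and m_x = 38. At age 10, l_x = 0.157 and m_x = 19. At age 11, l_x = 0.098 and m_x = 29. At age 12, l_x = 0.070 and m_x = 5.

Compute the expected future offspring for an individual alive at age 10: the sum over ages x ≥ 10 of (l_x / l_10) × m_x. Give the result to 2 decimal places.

l_10 = 0.157. Conditional survival from age 10 to x is l_x / l_10.
  x=10: (0.157/0.157) × 19 = 19.0000
  x=11: (0.098/0.157) × 29 = 18.1019
  x=12: (0.070/0.157) × 5 = 2.2293
Sum = 19.0000 + 18.1019 + 2.2293 = 39.3312

39.33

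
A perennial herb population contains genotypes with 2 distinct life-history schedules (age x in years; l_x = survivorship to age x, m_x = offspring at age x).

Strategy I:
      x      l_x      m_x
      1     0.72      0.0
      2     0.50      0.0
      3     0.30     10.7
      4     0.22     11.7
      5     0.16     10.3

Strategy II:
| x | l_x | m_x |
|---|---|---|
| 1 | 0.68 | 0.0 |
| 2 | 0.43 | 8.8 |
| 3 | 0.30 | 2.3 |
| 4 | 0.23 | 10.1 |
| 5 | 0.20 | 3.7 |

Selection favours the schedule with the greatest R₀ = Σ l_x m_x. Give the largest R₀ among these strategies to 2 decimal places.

7.54

Strategy I: R₀ = 0.72×0.0 + 0.50×0.0 + 0.30×10.7 + 0.22×11.7 + 0.16×10.3 = 7.4320
Strategy II: R₀ = 0.68×0.0 + 0.43×8.8 + 0.30×2.3 + 0.23×10.1 + 0.20×3.7 = 7.5370
Highest R₀: strategy II with 7.5370.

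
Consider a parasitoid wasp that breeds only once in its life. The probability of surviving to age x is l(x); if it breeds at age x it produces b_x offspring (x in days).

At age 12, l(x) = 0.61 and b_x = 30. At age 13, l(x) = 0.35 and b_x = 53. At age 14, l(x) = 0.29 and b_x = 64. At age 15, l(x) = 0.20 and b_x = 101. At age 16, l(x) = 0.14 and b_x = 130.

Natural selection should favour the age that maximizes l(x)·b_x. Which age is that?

15

Expected offspring if breeding at age x = l(x) × b_x:
  age 12: 0.61 × 30 = 18.300
  age 13: 0.35 × 53 = 18.550
  age 14: 0.29 × 64 = 18.560
  age 15: 0.20 × 101 = 20.200
  age 16: 0.14 × 130 = 18.200
Maximum at age 15 (20.200).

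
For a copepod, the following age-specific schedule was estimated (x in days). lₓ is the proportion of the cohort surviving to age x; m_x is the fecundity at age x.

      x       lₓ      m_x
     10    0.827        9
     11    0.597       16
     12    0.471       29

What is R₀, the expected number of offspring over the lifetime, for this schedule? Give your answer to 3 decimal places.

R₀ = Σ lₓ m_x:
  age 10: 0.827 × 9 = 7.4430
  age 11: 0.597 × 16 = 9.5520
  age 12: 0.471 × 29 = 13.6590
R₀ = 7.4430 + 9.5520 + 13.6590 = 30.6540

30.654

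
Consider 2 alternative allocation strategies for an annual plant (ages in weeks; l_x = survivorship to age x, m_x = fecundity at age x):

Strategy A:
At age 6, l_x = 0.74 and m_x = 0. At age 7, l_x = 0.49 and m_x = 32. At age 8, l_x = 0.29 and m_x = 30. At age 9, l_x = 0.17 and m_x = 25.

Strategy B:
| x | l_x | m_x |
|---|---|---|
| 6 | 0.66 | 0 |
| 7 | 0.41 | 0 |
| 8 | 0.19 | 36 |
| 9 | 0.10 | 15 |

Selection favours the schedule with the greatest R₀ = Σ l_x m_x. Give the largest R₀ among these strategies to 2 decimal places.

28.63

Strategy A: R₀ = 0.74×0 + 0.49×32 + 0.29×30 + 0.17×25 = 28.6300
Strategy B: R₀ = 0.66×0 + 0.41×0 + 0.19×36 + 0.10×15 = 8.3400
Highest R₀: strategy A with 28.6300.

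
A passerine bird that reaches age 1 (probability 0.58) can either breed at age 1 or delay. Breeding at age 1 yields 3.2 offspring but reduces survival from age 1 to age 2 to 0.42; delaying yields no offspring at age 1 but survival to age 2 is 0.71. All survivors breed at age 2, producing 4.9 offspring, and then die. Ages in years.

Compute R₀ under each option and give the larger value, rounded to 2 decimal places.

breed at age 1: R₀ = 0.58 × (3.2 + 0.42 × 4.9) = 0.58 × 5.2580 = 3.0496
delay to age 2: R₀ = 0.58 × (0.71 × 4.9) = 0.58 × 3.4790 = 2.0178
Higher: breed at age 1 (3.0496).

3.05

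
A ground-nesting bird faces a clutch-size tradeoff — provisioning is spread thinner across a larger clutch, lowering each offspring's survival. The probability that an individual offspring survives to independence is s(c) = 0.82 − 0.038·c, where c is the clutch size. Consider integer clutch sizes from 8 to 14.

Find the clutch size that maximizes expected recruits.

11

Expected recruits = c × s(c):
  c=8: 8 × 0.516 = 4.128
  c=9: 9 × 0.478 = 4.302
  c=10: 10 × 0.440 = 4.400
  c=11: 11 × 0.402 = 4.422
  c=12: 12 × 0.364 = 4.368
  c=13: 13 × 0.326 = 4.238
  c=14: 14 × 0.288 = 4.032
Maximum at c = 11 (4.422 recruits).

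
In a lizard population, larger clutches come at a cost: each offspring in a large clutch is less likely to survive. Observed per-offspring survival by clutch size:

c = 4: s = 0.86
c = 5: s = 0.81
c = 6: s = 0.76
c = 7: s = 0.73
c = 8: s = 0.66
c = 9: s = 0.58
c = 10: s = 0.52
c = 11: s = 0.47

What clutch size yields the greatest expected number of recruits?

Expected recruits = c × s(c):
  c=4: 4 × 0.86 = 3.440
  c=5: 5 × 0.81 = 4.050
  c=6: 6 × 0.76 = 4.560
  c=7: 7 × 0.73 = 5.110
  c=8: 8 × 0.66 = 5.280
  c=9: 9 × 0.58 = 5.220
  c=10: 10 × 0.52 = 5.200
  c=11: 11 × 0.47 = 5.170
Maximum at c = 8 (5.280 recruits).

8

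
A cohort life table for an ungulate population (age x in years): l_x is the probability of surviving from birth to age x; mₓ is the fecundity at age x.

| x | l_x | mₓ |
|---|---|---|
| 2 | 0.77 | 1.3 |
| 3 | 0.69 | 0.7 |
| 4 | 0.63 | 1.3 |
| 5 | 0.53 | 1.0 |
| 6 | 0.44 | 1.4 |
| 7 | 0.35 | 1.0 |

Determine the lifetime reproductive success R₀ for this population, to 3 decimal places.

R₀ = Σ l_x mₓ:
  age 2: 0.77 × 1.3 = 1.0010
  age 3: 0.69 × 0.7 = 0.4830
  age 4: 0.63 × 1.3 = 0.8190
  age 5: 0.53 × 1.0 = 0.5300
  age 6: 0.44 × 1.4 = 0.6160
  age 7: 0.35 × 1.0 = 0.3500
R₀ = 1.0010 + 0.4830 + 0.8190 + 0.5300 + 0.6160 + 0.3500 = 3.7990

3.799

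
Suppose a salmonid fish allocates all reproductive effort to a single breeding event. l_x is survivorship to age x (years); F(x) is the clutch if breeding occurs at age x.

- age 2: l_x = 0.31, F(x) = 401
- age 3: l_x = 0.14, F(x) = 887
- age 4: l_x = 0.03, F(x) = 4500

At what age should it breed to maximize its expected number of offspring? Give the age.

4

Expected offspring if breeding at age x = l_x × F(x):
  age 2: 0.31 × 401 = 124.310
  age 3: 0.14 × 887 = 124.180
  age 4: 0.03 × 4500 = 135.000
Maximum at age 4 (135.000).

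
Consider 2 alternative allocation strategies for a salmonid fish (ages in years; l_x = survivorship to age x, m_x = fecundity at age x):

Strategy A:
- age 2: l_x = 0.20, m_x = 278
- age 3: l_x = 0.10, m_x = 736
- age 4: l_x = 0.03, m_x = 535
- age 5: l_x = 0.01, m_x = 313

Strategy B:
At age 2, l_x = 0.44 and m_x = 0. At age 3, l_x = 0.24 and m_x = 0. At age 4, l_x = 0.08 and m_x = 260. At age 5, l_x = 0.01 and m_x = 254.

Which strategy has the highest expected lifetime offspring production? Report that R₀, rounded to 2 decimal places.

148.38

Strategy A: R₀ = 0.20×278 + 0.10×736 + 0.03×535 + 0.01×313 = 148.3800
Strategy B: R₀ = 0.44×0 + 0.24×0 + 0.08×260 + 0.01×254 = 23.3400
Highest R₀: strategy A with 148.3800.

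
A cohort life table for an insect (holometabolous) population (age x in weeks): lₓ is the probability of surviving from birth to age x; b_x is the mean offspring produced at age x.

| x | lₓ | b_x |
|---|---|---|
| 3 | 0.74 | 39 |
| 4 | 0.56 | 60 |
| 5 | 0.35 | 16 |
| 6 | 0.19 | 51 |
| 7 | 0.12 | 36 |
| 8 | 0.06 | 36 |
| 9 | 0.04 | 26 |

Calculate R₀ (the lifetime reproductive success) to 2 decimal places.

85.27

R₀ = Σ lₓ b_x:
  age 3: 0.74 × 39 = 28.8600
  age 4: 0.56 × 60 = 33.6000
  age 5: 0.35 × 16 = 5.6000
  age 6: 0.19 × 51 = 9.6900
  age 7: 0.12 × 36 = 4.3200
  age 8: 0.06 × 36 = 2.1600
  age 9: 0.04 × 26 = 1.0400
R₀ = 28.8600 + 33.6000 + 5.6000 + 9.6900 + 4.3200 + 2.1600 + 1.0400 = 85.2700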